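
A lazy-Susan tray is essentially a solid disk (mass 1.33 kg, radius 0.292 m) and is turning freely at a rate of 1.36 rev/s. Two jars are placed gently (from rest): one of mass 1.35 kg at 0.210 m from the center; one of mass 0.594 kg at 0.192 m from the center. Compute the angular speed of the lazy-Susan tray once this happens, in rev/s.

ω_f ≈ 0.558 rev/s

No external torque acts about the center; L_before = L_after.
I_p = ½(1.33)(0.292)² = 0.05670 kg·m².
Added inertia Σmr² = (1.35)(0.210)² + (0.594)(0.192)² = 0.08143 kg·m²; I_f = 0.05670 + 0.08143 = 0.1381 kg·m².
ω_f = I_p ω_i / I_f = (0.05670)(1.36) / 0.1381 = 0.5583 rev/s.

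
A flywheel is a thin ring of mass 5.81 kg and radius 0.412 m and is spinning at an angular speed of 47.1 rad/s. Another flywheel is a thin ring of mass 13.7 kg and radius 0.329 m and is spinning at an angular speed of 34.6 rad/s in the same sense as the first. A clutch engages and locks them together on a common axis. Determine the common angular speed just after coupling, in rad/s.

The coupling torques are internal; angular momentum about the shared axis is conserved.
Moments of inertia: I_A = (5.81)(0.412)² = 0.9862 kg·m²; I_B = (13.7)(0.329)² = 1.483 kg·m².
Taking A's sense as positive: L = (0.9862)(47.1) + (1.483)(34.6) = 97.76 kg·m²·rad/s.
Combined I = 0.9862 + 1.483 = 2.469 kg·m².
ω_f = L / I = 97.76 / 2.469 = 39.59 rad/s.

|ω_f| ≈ 39.6 rad/s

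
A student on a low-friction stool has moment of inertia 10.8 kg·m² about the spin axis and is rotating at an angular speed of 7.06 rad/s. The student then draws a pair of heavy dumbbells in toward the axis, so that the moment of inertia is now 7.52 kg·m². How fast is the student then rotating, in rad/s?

No external torque acts about the spin axis, so angular momentum is conserved.
ω₂ = I₁ω₁ / I₂ = (10.80)(7.06 rad/s) / (7.520) = 10.14 rad/s.

ω₂ ≈ 10.1 rad/s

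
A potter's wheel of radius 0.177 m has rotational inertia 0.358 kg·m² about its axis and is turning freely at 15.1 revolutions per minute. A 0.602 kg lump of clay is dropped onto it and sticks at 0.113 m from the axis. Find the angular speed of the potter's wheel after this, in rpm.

ω_f ≈ 14.8 rpm

The added mass arrives with no angular momentum about the axis, and any external torque about the axis is negligible, so the system's angular momentum is conserved.
Added inertia Σmr² = (0.602)(0.113)² = 0.007687 kg·m²; I_f = 0.3580 + 0.007687 = 0.3657 kg·m².
ω_f = I_p ω_i / I_f = (0.3580)(15.1) / 0.3657 = 14.78 rpm.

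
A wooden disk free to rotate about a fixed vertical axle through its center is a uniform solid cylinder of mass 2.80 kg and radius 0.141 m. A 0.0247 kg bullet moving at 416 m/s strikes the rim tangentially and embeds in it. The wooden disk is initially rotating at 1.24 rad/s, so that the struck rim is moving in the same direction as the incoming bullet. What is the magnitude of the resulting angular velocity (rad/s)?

About the axle the impulsive forces during the collision are internal, so angular momentum about that axis is conserved.
I_p = ½(2.80)(0.141)² = 0.02783 kg·m². Taking the sense of the bullet's angular momentum as positive, L_{bullet} = m v R = (0.0247)(416)(0.141) = 1.449 kg·m²/s.
L_i = +I_p ω_p + m v R = +(0.02783)(1.24) + 1.449 = 1.483 kg·m²/s.
After sticking, I_f = I_p + m R² = 0.02783 + (0.0247)(0.141)² = 0.02832 kg·m².
ω_f = L_i / I_f = 1.483 / 0.02832 = 52.37 rad/s.

|ω_f| ≈ 52.4 rad/s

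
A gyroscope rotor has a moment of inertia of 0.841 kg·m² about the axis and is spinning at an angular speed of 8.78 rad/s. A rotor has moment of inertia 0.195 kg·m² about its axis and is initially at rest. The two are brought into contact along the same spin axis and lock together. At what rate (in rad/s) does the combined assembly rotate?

No external torque acts about the common axis, so total angular momentum is conserved.
Taking A's sense as positive: L = (0.8410)(8.78) = 7.384 kg·m²·rad/s.
Combined I = 0.8410 + 0.1950 = 1.036 kg·m².
ω_f = L / I = 7.384 / 1.036 = 7.127 rad/s.

|ω_f| ≈ 7.13 rad/s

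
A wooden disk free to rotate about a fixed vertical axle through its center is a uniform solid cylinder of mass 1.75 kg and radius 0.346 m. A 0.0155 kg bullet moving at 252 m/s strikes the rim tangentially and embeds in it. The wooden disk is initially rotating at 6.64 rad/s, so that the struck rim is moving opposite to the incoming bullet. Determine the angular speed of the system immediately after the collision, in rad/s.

|ω_f| ≈ 6.15 rad/s

The axle reaction passes through the axle and exerts no torque about it; angular momentum about the axle is conserved through the impact.
I_p = ½(1.75)(0.346)² = 0.1048 kg·m². Taking the sense of the bullet's angular momentum as positive, L_{bullet} = m v R = (0.0155)(252)(0.346) = 1.351 kg·m²/s.
L_i = −I_p ω_p + m v R = −(0.1048)(6.64) + 1.351 = 0.6559 kg·m²/s.
After sticking, I_f = I_p + m R² = 0.1048 + (0.0155)(0.346)² = 0.1066 kg·m².
ω_f = L_i / I_f = 0.6559 / 0.1066 = 6.153 rad/s.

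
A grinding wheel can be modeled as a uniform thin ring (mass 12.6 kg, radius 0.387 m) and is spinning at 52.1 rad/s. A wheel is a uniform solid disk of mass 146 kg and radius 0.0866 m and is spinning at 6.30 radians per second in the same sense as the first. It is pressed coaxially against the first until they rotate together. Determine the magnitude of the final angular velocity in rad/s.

|ω_f| ≈ 41.8 rad/s

No external torque acts about the common axis, so total angular momentum is conserved.
Moments of inertia: I_A = (12.6)(0.387)² = 1.887 kg·m²; I_B = ½(146)(0.0866)² = 0.5475 kg·m².
Taking A's sense as positive: L = (1.887)(52.1) + (0.5475)(6.30) = 101.8 kg·m²·rad/s.
Combined I = 1.887 + 0.5475 = 2.435 kg·m².
ω_f = L / I = 101.8 / 2.435 = 41.80 rad/s.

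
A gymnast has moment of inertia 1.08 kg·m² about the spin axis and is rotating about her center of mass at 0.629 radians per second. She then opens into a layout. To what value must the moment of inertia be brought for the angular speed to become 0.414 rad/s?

I₂ ≈ 1.64 kg·m²

Angular momentum about the spin axis is conserved since the torque about it is zero.
I₂ = I₁ω₁ / ω₂ = (1.08)(0.629) / (0.414) = 1.641 kg·m².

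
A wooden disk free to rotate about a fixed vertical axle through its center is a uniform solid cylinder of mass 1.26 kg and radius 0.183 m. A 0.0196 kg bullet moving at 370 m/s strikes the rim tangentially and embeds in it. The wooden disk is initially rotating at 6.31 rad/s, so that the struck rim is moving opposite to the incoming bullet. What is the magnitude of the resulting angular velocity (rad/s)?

The axle reaction passes through the axle and exerts no torque about it; angular momentum about the axle is conserved through the impact.
I_p = ½(1.26)(0.183)² = 0.02110 kg·m². Taking the sense of the bullet's angular momentum as positive, L_{bullet} = m v R = (0.0196)(370)(0.183) = 1.327 kg·m²/s.
L_i = −I_p ω_p + m v R = −(0.02110)(6.31) + 1.327 = 1.194 kg·m²/s.
After sticking, I_f = I_p + m R² = 0.02110 + (0.0196)(0.183)² = 0.02175 kg·m².
ω_f = L_i / I_f = 1.194 / 0.02175 = 54.88 rad/s.

|ω_f| ≈ 54.9 rad/s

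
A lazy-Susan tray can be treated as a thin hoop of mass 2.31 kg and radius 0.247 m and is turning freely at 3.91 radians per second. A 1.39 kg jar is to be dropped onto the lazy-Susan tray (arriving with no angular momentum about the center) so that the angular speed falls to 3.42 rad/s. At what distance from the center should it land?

The added mass arrives with no angular momentum about the center, and any external torque about the center is negligible, so the system's angular momentum is conserved.
I_p = (2.31)(0.247)² = 0.1409 kg·m².
I_p ω_i = (I_p + m r²) ω_f ⇒ m r² = I_p(ω_i/ω_f − 1) = 0.1409(3.91/3.42 − 1) = 0.02019 kg·m².
r = √(0.02019/1.39) = 0.1205 m.

r ≈ 0.121 m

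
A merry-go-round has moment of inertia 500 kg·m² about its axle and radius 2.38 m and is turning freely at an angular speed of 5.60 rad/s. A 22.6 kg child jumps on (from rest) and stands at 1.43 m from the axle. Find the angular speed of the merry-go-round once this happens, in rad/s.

No external torque acts about the axle; L_before = L_after.
Added inertia Σmr² = (22.6)(1.43)² = 46.21 kg·m²; I_f = 500.0 + 46.21 = 546.2 kg·m².
ω_f = I_p ω_i / I_f = (500.0)(5.60) / 546.2 = 5.126 rad/s.

ω_f ≈ 5.13 rad/s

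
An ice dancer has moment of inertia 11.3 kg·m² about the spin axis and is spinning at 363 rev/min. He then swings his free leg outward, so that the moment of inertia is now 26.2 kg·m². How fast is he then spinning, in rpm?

With no external torque about the axis, L is conserved: I₁ω₁ = I₂ω₂.
ω₂ = I₁ω₁ / I₂ = (11.30)(363 rpm) / (26.20) = 156.6 rpm.

ω₂ ≈ 157 rpm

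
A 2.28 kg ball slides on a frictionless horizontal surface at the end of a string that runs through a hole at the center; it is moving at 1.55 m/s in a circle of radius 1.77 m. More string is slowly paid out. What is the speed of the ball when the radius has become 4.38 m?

v₂ ≈ 0.626 m/s

The only horizontal force on the mass is along the cord (radial), so it exerts no torque about the hole and angular momentum m v r is conserved.
v₂ = v₁ r₁ / r₂ = (1.55)(1.77) / (4.38) = 0.6264 m/s.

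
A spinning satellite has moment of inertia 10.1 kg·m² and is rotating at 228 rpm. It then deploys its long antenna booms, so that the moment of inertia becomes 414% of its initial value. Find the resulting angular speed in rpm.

ω₂ ≈ 55.1 rpm

With no external torque about the axis, L is conserved: I₁ω₁ = I₂ω₂.
I₂ = 4.14 × 10.1 = 41.81 kg·m².
ω₂ = I₁ω₁ / I₂ = (10.10)(228 rpm) / (41.81) = 55.07 rpm.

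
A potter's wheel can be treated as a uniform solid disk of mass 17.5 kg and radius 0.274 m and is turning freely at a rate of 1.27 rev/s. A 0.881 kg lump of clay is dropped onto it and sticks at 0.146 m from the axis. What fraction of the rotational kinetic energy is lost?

The added mass arrives with no angular momentum about the axis, and any external torque about the axis is negligible, so the system's angular momentum is conserved.
I_p = ½(17.5)(0.274)² = 0.6569 kg·m².
Added inertia Σmr² = (0.881)(0.146)² = 0.01878 kg·m²; I_f = 0.6569 + 0.01878 = 0.6757 kg·m².
ω_f = I_p ω_i / I_f = (0.6569)(1.27) / 0.6757 = 1.235 rev/s.
KE_i = ½(0.6569)(7.980 rad/s)² = 20.91 J; KE_f = ½(0.6757)(7.758)² = 20.33 J.
Fraction lost = 0.02779.

fraction ≈ 0.0278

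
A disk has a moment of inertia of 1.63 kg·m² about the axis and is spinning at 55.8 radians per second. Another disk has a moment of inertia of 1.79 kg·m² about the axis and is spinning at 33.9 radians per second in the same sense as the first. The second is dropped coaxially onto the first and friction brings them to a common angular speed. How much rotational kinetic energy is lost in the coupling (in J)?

ΔKE lost ≈ 205 J

No external torque acts about the common axis, so total angular momentum is conserved.
Taking A's sense as positive: L = (1.630)(55.8) + (1.790)(33.9) = 151.6 kg·m²·rad/s.
Combined I = 1.630 + 1.790 = 3.420 kg·m².
ω_f = L / I = 151.6 / 3.420 = 44.34 rad/s.
KE_i = ½ΣIω² = 3566 J; KE_f = ½(3.420)(44.34)² = 3362 J.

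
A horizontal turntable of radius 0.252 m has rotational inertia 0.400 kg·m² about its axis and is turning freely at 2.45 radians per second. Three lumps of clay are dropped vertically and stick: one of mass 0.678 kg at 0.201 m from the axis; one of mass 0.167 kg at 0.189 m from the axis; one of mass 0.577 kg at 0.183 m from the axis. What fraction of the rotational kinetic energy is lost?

No external torque acts about the axis; L_before = L_after.
Added inertia Σmr² = (0.678)(0.201)² + (0.167)(0.189)² + (0.577)(0.183)² = 0.05268 kg·m²; I_f = 0.4000 + 0.05268 = 0.4527 kg·m².
ω_f = I_p ω_i / I_f = (0.4000)(2.45) / 0.4527 = 2.165 rad/s.
KE_i = ½(0.4000)(2.450 rad/s)² = 1.201 J; KE_f = ½(0.4527)(2.165)² = 1.061 J.
Fraction lost = 0.1164.

fraction ≈ 0.116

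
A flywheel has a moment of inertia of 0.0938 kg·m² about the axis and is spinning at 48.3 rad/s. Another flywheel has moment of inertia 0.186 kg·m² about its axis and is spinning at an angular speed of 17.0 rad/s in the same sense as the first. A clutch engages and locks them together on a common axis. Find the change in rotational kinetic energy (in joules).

The coupling torques are internal; angular momentum about the shared axis is conserved.
Taking A's sense as positive: L = (0.09380)(48.3) + (0.1860)(17.0) = 7.693 kg·m²·rad/s.
Combined I = 0.09380 + 0.1860 = 0.2798 kg·m².
ω_f = L / I = 7.693 / 0.2798 = 27.49 rad/s.
KE_i = ½ΣIω² = 136.3 J; KE_f = ½(0.2798)(27.49)² = 105.7 J.

ΔKE ≈ -30.5 J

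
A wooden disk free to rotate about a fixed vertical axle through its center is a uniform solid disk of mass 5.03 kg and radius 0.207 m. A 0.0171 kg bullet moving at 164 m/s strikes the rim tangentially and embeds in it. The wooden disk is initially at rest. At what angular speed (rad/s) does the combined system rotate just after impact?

|ω_f| ≈ 5.35 rad/s

About the axle the impulsive forces during the collision are internal, so angular momentum about that axis is conserved.
I_p = ½(5.03)(0.207)² = 0.1078 kg·m². Taking the sense of the bullet's angular momentum as positive, L_{bullet} = m v R = (0.0171)(164)(0.207) = 0.5805 kg·m²/s.
L_i = 0 + 0.5805 = 0.5805 kg·m²/s.
After sticking, I_f = I_p + m R² = 0.1078 + (0.0171)(0.207)² = 0.1085 kg·m².
ω_f = L_i / I_f = 0.5805 / 0.1085 = 5.350 rad/s.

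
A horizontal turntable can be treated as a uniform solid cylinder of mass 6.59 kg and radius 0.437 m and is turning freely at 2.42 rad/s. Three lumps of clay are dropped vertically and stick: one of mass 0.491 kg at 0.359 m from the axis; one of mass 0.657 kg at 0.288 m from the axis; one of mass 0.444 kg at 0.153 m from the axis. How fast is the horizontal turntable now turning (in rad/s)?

The added mass arrives with no angular momentum about the axis, and any external torque about the axis is negligible, so the system's angular momentum is conserved.
I_p = ½(6.59)(0.437)² = 0.6292 kg·m².
Added inertia Σmr² = (0.491)(0.359)² + (0.657)(0.288)² + (0.444)(0.153)² = 0.1282 kg·m²; I_f = 0.6292 + 0.1282 = 0.7574 kg·m².
ω_f = I_p ω_i / I_f = (0.6292)(2.42) / 0.7574 = 2.010 rad/s.

ω_f ≈ 2.01 rad/s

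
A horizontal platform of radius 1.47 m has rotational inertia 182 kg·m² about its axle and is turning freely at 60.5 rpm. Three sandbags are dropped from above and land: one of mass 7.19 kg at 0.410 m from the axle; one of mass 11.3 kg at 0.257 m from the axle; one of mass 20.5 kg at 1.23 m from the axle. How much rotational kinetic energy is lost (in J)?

The added mass arrives with no angular momentum about the axle, and any external torque about the axle is negligible, so the system's angular momentum is conserved.
Added inertia Σmr² = (7.19)(0.410)² + (11.3)(0.257)² + (20.5)(1.23)² = 32.97 kg·m²; I_f = 182.0 + 32.97 = 215.0 kg·m².
ω_f = I_p ω_i / I_f = (182.0)(60.5) / 215.0 = 51.22 rpm.
KE_i = ½(182.0)(6.336 rad/s)² = 3653 J; KE_f = ½(215.0)(5.364)² = 3092 J.

energy lost ≈ 560 J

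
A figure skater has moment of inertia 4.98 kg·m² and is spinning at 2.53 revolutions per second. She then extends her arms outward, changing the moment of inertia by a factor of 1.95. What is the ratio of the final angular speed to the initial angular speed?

With no external torque about the axis, L is conserved: I₁ω₁ = I₂ω₂.
I₂ = 1.95 × 4.98 = 9.711 kg·m².
ω₂/ω₁ = I₁/I₂ = 4.980 / 9.711 = 0.5128.

ω₂/ω₁ ≈ 0.513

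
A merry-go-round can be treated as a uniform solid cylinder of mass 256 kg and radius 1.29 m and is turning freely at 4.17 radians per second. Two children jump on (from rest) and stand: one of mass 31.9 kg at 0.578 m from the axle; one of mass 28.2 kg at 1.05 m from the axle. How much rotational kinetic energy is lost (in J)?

The added mass arrives with no angular momentum about the axle, and any external torque about the axle is negligible, so the system's angular momentum is conserved.
I_p = ½(256)(1.29)² = 213.0 kg·m².
Added inertia Σmr² = (31.9)(0.578)² + (28.2)(1.05)² = 41.75 kg·m²; I_f = 213.0 + 41.75 = 254.8 kg·m².
ω_f = I_p ω_i / I_f = (213.0)(4.17) / 254.8 = 3.487 rad/s.
KE_i = ½(213.0)(4.170 rad/s)² = 1852 J; KE_f = ½(254.8)(3.487)² = 1548 J.

energy lost ≈ 303 J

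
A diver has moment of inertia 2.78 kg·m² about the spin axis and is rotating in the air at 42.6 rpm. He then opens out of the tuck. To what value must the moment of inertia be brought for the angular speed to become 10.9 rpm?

I₂ ≈ 10.9 kg·m²

No external torque acts about the spin axis, so angular momentum is conserved.
I₂ = I₁ω₁ / ω₂ = (2.78)(42.6) / (10.9) = 10.86 kg·m².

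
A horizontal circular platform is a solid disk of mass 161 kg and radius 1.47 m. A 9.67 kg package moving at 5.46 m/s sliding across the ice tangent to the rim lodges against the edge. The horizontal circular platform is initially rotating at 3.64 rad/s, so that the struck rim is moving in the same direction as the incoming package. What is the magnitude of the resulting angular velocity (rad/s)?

|ω_f| ≈ 3.65 rad/s

The axle reaction passes through the central axle and exerts no torque about it; angular momentum about the central axle is conserved through the impact.
I_p = ½(161)(1.47)² = 174.0 kg·m². Taking the sense of the package's angular momentum as positive, L_{package} = m v R = (9.67)(5.46)(1.47) = 77.61 kg·m²/s.
L_i = +I_p ω_p + m v R = +(174.0)(3.64) + 77.61 = 710.8 kg·m²/s.
After sticking, I_f = I_p + m R² = 174.0 + (9.67)(1.47)² = 194.8 kg·m².
ω_f = L_i / I_f = 710.8 / 194.8 = 3.648 rad/s.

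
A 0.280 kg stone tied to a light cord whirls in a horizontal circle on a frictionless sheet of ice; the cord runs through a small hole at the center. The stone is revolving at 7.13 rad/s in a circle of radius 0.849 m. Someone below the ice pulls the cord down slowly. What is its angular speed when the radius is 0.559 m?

No torque about the axis ⇒ m r₁² ω₁ = m r₂² ω₂.
ω₂ = ω₁ (r₁/r₂)² = (7.13)(0.849/0.559)² = 16.45 rad/s.

ω₂ ≈ 16.4 rad/s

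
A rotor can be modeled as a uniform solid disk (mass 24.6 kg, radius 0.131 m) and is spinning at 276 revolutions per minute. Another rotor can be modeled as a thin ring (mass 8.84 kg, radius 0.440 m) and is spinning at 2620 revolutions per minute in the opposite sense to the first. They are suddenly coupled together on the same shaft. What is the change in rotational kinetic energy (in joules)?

ΔKE ≈ -8640 J

The coupling torques are internal; angular momentum about the shared axis is conserved.
Moments of inertia: I_A = ½(24.6)(0.131)² = 0.2111 kg·m²; I_B = (8.84)(0.440)² = 1.711 kg·m².
Taking A's sense as positive: L = (0.2111)(276) − (1.711)(2620) = -4426 kg·m²·rpm.
Combined I = 0.2111 + 1.711 = 1.923 kg·m².
ω_f = L / I = -4426 / 1.923 = -2302 rpm.
KE_i = ½ΣIω² = 64500 J; KE_f = ½(1.923)(241.1)² = 55860 J.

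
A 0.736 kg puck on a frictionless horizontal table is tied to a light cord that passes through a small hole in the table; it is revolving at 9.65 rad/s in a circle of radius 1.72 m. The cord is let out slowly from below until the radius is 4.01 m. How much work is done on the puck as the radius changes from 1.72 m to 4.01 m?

W ≈ -82.7 J

The constraining force is radial, so m r² ω about the center is conserved.
ω₂ = ω₁ (r₁/r₂)² = (9.65)(1.72/4.01)² = 1.775 rad/s.
W = ΔKE = ½m(v₂² − v₁²) = -82.73 J.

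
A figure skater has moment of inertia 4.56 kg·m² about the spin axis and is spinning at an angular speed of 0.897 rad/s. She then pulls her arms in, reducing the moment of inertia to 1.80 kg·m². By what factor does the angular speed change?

ω₂/ω₁ ≈ 2.53

No external torque acts about the spin axis, so angular momentum is conserved.
ω₂/ω₁ = I₁/I₂ = 4.560 / 1.800 = 2.533.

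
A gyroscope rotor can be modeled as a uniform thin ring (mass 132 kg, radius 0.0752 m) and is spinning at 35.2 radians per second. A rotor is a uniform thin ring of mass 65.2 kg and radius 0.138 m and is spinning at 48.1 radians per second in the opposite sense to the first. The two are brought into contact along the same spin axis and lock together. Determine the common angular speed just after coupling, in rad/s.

No external torque acts about the common axis, so total angular momentum is conserved.
Moments of inertia: I_A = (132)(0.0752)² = 0.7465 kg·m²; I_B = (65.2)(0.138)² = 1.242 kg·m².
Taking A's sense as positive: L = (0.7465)(35.2) − (1.242)(48.1) = -33.45 kg·m²·rad/s.
Combined I = 0.7465 + 1.242 = 1.988 kg·m².
ω_f = L / I = -33.45 / 1.988 = -16.82 rad/s.

|ω_f| ≈ 16.8 rad/s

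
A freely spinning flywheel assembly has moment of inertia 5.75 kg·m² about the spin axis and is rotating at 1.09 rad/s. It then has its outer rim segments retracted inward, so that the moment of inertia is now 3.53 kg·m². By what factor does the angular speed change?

ω₂/ω₁ ≈ 1.63

With no external torque about the axis, L is conserved: I₁ω₁ = I₂ω₂.
ω₂/ω₁ = I₁/I₂ = 5.750 / 3.530 = 1.629.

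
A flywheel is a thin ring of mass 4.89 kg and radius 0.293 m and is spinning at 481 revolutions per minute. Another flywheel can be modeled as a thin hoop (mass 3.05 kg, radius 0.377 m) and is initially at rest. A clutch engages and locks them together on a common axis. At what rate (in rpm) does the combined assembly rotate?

|ω_f| ≈ 237 rpm

No external torque acts about the common axis, so total angular momentum is conserved.
Moments of inertia: I_A = (4.89)(0.293)² = 0.4198 kg·m²; I_B = (3.05)(0.377)² = 0.4335 kg·m².
Taking A's sense as positive: L = (0.4198)(481) = 201.9 kg·m²·rpm.
Combined I = 0.4198 + 0.4335 = 0.8533 kg·m².
ω_f = L / I = 201.9 / 0.8533 = 236.6 rpm.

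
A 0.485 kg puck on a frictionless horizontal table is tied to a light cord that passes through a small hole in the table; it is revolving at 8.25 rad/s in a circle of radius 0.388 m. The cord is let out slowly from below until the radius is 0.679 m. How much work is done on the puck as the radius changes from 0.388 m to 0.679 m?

The constraining force is radial, so m r² ω about the center is conserved.
ω₂ = ω₁ (r₁/r₂)² = (8.25)(0.388/0.679)² = 2.694 rad/s.
W = ΔKE = ½m(v₂² − v₁²) = -1.673 J.

W ≈ -1.67 J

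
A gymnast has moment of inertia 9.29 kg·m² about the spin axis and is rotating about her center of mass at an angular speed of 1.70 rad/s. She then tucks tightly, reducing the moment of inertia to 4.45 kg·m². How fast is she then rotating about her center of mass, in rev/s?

ω₂ ≈ 0.565 rev/s

No external torque acts about the spin axis, so angular momentum is conserved.
ω₂ = I₁ω₁ / I₂ = (9.290)(1.70 rad/s) / (4.450) = 3.549 rad/s = 0.5648 rev/s.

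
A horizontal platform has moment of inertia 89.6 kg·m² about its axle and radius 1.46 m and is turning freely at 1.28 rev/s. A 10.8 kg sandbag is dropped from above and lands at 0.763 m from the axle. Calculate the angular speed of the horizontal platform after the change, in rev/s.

ω_f ≈ 1.20 rev/s

The added mass arrives with no angular momentum about the axle, and any external torque about the axle is negligible, so the system's angular momentum is conserved.
Added inertia Σmr² = (10.8)(0.763)² = 6.287 kg·m²; I_f = 89.60 + 6.287 = 95.89 kg·m².
ω_f = I_p ω_i / I_f = (89.60)(1.28) / 95.89 = 1.196 rev/s.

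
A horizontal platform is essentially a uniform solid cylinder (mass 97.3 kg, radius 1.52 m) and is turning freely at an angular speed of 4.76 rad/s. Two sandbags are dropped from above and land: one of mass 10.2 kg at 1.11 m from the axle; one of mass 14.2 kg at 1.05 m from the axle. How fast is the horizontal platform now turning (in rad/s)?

ω_f ≈ 3.80 rad/s

The added mass arrives with no angular momentum about the axle, and any external torque about the axle is negligible, so the system's angular momentum is conserved.
I_p = ½(97.3)(1.52)² = 112.4 kg·m².
Added inertia Σmr² = (10.2)(1.11)² + (14.2)(1.05)² = 28.22 kg·m²; I_f = 112.4 + 28.22 = 140.6 kg·m².
ω_f = I_p ω_i / I_f = (112.4)(4.76) / 140.6 = 3.805 rad/s.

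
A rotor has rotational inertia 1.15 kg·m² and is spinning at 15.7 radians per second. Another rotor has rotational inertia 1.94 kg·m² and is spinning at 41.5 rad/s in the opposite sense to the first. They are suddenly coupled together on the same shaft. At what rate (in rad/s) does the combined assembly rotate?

|ω_f| ≈ 20.2 rad/s

No external torque acts about the common axis, so total angular momentum is conserved.
Taking A's sense as positive: L = (1.150)(15.7) − (1.940)(41.5) = -62.45 kg·m²·rad/s.
Combined I = 1.150 + 1.940 = 3.090 kg·m².
ω_f = L / I = -62.45 / 3.090 = -20.21 rad/s.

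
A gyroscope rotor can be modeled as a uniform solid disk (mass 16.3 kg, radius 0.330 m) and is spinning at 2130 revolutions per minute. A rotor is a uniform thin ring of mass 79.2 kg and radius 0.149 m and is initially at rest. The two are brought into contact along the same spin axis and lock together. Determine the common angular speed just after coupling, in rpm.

|ω_f| ≈ 714 rpm

No external torque acts about the common axis, so total angular momentum is conserved.
Moments of inertia: I_A = ½(16.3)(0.330)² = 0.8875 kg·m²; I_B = (79.2)(0.149)² = 1.758 kg·m².
Taking A's sense as positive: L = (0.8875)(2130) = 1890 kg·m²·rpm.
Combined I = 0.8875 + 1.758 = 2.646 kg·m².
ω_f = L / I = 1890 / 2.646 = 714.5 rpm.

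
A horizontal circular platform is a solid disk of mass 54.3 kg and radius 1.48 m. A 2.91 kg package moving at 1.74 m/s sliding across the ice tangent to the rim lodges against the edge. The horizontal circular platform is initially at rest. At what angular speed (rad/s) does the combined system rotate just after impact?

|ω_f| ≈ 0.114 rad/s

About the central axle the impulsive forces during the collision are internal, so angular momentum about that axis is conserved.
I_p = ½(54.3)(1.48)² = 59.47 kg·m². Taking the sense of the package's angular momentum as positive, L_{package} = m v R = (2.91)(1.74)(1.48) = 7.494 kg·m²/s.
L_i = 0 + 7.494 = 7.494 kg·m²/s.
After sticking, I_f = I_p + m R² = 59.47 + (2.91)(1.48)² = 65.84 kg·m².
ω_f = L_i / I_f = 7.494 / 65.84 = 0.1138 rad/s.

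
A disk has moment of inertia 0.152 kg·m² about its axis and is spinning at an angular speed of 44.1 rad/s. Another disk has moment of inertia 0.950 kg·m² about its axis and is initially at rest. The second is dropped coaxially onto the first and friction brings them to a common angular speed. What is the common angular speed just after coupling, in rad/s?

No external torque acts about the common axis, so total angular momentum is conserved.
Taking A's sense as positive: L = (0.1520)(44.1) = 6.703 kg·m²·rad/s.
Combined I = 0.1520 + 0.9500 = 1.102 kg·m².
ω_f = L / I = 6.703 / 1.102 = 6.083 rad/s.

|ω_f| ≈ 6.08 rad/s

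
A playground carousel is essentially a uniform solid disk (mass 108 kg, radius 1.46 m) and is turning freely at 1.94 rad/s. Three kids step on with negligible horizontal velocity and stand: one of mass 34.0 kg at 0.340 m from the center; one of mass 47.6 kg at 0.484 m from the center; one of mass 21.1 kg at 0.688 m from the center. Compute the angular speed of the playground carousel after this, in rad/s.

ω_f ≈ 1.59 rad/s

The added mass arrives with no angular momentum about the center, and any external torque about the center is negligible, so the system's angular momentum is conserved.
I_p = ½(108)(1.46)² = 115.1 kg·m².
Added inertia Σmr² = (34.0)(0.340)² + (47.6)(0.484)² + (21.1)(0.688)² = 25.07 kg·m²; I_f = 115.1 + 25.07 = 140.2 kg·m².
ω_f = I_p ω_i / I_f = (115.1)(1.94) / 140.2 = 1.593 rad/s.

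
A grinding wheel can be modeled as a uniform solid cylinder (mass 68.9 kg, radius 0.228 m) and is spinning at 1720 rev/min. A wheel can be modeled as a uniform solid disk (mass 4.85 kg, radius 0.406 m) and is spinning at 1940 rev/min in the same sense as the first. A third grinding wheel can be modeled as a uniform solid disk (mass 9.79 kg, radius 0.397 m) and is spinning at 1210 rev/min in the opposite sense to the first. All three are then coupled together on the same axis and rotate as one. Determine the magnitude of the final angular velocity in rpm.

|ω_f| ≈ 987 rpm

No external torque acts about the common axis, so total angular momentum is conserved.
Moments of inertia: I_A = ½(68.9)(0.228)² = 1.791 kg·m²; I_B = ½(4.85)(0.406)² = 0.3997 kg·m²; I_C = ½(9.79)(0.397)² = 0.7715 kg·m².
Taking A's sense as positive: L = (1.791)(1720) + (0.3997)(1940) − (0.7715)(1210) = 2922 kg·m²·rpm.
Combined I = 1.791 + 0.3997 + 0.7715 = 2.962 kg·m².
ω_f = L / I = 2922 / 2.962 = 986.5 rpm.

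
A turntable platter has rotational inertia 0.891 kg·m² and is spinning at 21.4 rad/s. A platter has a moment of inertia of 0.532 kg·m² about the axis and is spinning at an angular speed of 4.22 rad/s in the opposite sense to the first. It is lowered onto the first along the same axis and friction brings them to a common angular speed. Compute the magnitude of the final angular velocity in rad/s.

|ω_f| ≈ 11.8 rad/s

No external torque acts about the common axis, so total angular momentum is conserved.
Taking A's sense as positive: L = (0.8910)(21.4) − (0.5320)(4.22) = 16.82 kg·m²·rad/s.
Combined I = 0.8910 + 0.5320 = 1.423 kg·m².
ω_f = L / I = 16.82 / 1.423 = 11.82 rad/s.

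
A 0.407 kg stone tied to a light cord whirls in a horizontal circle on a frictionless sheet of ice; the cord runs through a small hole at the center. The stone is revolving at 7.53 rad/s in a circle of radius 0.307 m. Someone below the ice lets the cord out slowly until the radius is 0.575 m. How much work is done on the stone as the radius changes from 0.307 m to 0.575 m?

W ≈ -0.777 J

No torque about the axis ⇒ m r₁² ω₁ = m r₂² ω₂.
ω₂ = ω₁ (r₁/r₂)² = (7.53)(0.307/0.575)² = 2.147 rad/s.
W = ΔKE = ½m(v₂² − v₁²) = -0.7775 J.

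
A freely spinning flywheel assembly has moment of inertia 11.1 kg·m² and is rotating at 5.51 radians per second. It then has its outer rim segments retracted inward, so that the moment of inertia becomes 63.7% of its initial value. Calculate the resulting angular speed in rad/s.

ω₂ ≈ 8.65 rad/s

Angular momentum about the spin axis is conserved since the torque about it is zero.
I₂ = 0.637 × 11.1 = 7.071 kg·m².
ω₂ = I₁ω₁ / I₂ = (11.10)(5.51 rad/s) / (7.071) = 8.650 rad/s.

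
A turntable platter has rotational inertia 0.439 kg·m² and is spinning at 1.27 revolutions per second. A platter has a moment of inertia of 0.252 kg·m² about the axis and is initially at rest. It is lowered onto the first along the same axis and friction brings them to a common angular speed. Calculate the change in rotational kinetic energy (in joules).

ΔKE ≈ -5.10 J

The coupling torques are internal; angular momentum about the shared axis is conserved.
Taking A's sense as positive: L = (0.4390)(1.27) = 0.5575 kg·m²·rev/s.
Combined I = 0.4390 + 0.2520 = 0.6910 kg·m².
ω_f = L / I = 0.5575 / 0.6910 = 0.8068 rev/s.
KE_i = ½ΣIω² = 13.98 J; KE_f = ½(0.6910)(5.070)² = 8.879 J.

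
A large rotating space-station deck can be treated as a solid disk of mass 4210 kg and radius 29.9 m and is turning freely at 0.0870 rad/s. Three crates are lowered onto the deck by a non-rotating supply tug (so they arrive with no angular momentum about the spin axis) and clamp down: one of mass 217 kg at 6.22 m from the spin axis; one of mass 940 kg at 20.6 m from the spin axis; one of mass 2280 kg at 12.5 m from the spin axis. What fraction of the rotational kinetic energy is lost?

The added mass arrives with no angular momentum about the spin axis, and any external torque about the spin axis is negligible, so the system's angular momentum is conserved.
I_p = ½(4210)(29.9)² = 1.882e+06 kg·m².
Added inertia Σmr² = (217)(6.22)² + (940)(20.6)² + (2280)(12.5)² = 7.635e+05 kg·m²; I_f = 1.882e+06 + 7.635e+05 = 2.645e+06 kg·m².
ω_f = I_p ω_i / I_f = (1.882e+06)(0.0870) / 2.645e+06 = 0.06189 rad/s.
KE_i = ½(1.882e+06)(0.08700 rad/s)² = 7122 J; KE_f = ½(2.645e+06)(0.06189)² = 5066 J.
Fraction lost = 0.2886.

fraction ≈ 0.289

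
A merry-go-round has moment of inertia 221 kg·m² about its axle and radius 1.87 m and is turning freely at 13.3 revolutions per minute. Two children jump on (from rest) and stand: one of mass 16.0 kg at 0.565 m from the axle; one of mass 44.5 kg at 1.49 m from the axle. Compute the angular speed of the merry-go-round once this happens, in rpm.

No external torque acts about the axle; L_before = L_after.
Added inertia Σmr² = (16.0)(0.565)² + (44.5)(1.49)² = 103.9 kg·m²; I_f = 221.0 + 103.9 = 324.9 kg·m².
ω_f = I_p ω_i / I_f = (221.0)(13.3) / 324.9 = 9.047 rpm.

ω_f ≈ 9.05 rpm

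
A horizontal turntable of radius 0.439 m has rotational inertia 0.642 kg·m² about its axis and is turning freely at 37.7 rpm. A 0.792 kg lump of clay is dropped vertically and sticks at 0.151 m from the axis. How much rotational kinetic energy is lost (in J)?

energy lost ≈ 0.137 J

No external torque acts about the axis; L_before = L_after.
Added inertia Σmr² = (0.792)(0.151)² = 0.01806 kg·m²; I_f = 0.6420 + 0.01806 = 0.6601 kg·m².
ω_f = I_p ω_i / I_f = (0.6420)(37.7) / 0.6601 = 36.67 rpm.
KE_i = ½(0.6420)(3.948 rad/s)² = 5.003 J; KE_f = ½(0.6601)(3.840)² = 4.866 J.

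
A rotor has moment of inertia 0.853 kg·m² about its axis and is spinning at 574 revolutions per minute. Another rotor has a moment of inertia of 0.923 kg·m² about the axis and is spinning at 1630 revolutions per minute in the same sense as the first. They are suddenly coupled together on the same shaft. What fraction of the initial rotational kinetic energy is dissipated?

The coupling torques are internal; angular momentum about the shared axis is conserved.
Taking A's sense as positive: L = (0.8530)(574) + (0.9230)(1630) = 1994 kg·m²·rpm.
Combined I = 0.8530 + 0.9230 = 1.776 kg·m².
ω_f = L / I = 1994 / 1.776 = 1123 rpm.
KE_i = ½ΣIω² = 14990 J; KE_f = ½(1.776)(117.6)² = 12280 J.
Fraction dissipated = (KE_i − KE_f)/KE_i = 0.1809.

fraction ≈ 0.181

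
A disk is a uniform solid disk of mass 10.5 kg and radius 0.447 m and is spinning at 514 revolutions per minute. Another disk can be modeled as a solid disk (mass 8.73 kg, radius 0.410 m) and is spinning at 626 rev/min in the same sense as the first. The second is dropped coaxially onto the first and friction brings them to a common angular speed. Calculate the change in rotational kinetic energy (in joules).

ΔKE ≈ -29.7 J

The coupling torques are internal; angular momentum about the shared axis is conserved.
Moments of inertia: I_A = ½(10.5)(0.447)² = 1.049 kg·m²; I_B = ½(8.73)(0.410)² = 0.7338 kg·m².
Taking A's sense as positive: L = (1.049)(514) + (0.7338)(626) = 998.5 kg·m²·rpm.
Combined I = 1.049 + 0.7338 = 1.783 kg·m².
ω_f = L / I = 998.5 / 1.783 = 560.1 rpm.
KE_i = ½ΣIω² = 3096 J; KE_f = ½(1.783)(58.65)² = 3067 J.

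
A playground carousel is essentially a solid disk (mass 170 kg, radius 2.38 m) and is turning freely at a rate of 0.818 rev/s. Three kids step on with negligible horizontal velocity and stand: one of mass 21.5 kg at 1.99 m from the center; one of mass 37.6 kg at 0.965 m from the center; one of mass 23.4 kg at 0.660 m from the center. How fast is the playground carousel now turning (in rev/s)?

No external torque acts about the center; L_before = L_after.
I_p = ½(170)(2.38)² = 481.5 kg·m².
Added inertia Σmr² = (21.5)(1.99)² + (37.6)(0.965)² + (23.4)(0.660)² = 130.3 kg·m²; I_f = 481.5 + 130.3 = 611.8 kg·m².
ω_f = I_p ω_i / I_f = (481.5)(0.818) / 611.8 = 0.6437 rev/s.

ω_f ≈ 0.644 rev/s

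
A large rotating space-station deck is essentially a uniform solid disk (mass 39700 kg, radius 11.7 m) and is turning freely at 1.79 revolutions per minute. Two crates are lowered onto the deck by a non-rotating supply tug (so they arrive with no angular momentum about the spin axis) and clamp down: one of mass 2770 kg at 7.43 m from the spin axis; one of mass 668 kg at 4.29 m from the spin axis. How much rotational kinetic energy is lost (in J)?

energy lost ≈ 2740 J

No external torque acts about the spin axis; L_before = L_after.
I_p = ½(39700)(11.7)² = 2.717e+06 kg·m².
Added inertia Σmr² = (2770)(7.43)² + (668)(4.29)² = 1.652e+05 kg·m²; I_f = 2.717e+06 + 1.652e+05 = 2.882e+06 kg·m².
ω_f = I_p ω_i / I_f = (2.717e+06)(1.79) / 2.882e+06 = 1.687 rpm.
KE_i = ½(2.717e+06)(0.1874 rad/s)² = 47740 J; KE_f = ½(2.882e+06)(0.1767)² = 45000 J.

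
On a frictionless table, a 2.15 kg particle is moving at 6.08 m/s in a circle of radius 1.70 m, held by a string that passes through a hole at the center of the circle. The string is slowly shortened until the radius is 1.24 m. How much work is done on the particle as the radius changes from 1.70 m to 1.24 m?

W ≈ 35.0 J

Central (radial) force ⇒ zero torque about the center ⇒ m v r is constant.
v₂ = v₁ r₁ / r₂ = (6.08)(1.70) / (1.24) = 8.335 m/s.
W = ΔKE = ½m(v₂² − v₁²) = 34.95 J.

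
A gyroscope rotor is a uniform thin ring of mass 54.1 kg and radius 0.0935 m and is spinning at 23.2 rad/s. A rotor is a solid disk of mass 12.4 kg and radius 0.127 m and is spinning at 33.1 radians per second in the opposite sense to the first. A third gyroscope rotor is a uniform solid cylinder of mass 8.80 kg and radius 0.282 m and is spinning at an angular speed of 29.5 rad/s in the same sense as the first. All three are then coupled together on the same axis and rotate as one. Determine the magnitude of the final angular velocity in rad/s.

|ω_f| ≈ 19.5 rad/s

No external torque acts about the common axis, so total angular momentum is conserved.
Moments of inertia: I_A = (54.1)(0.0935)² = 0.4730 kg·m²; I_B = ½(12.4)(0.127)² = 0.1000 kg·m²; I_C = ½(8.80)(0.282)² = 0.3499 kg·m².
Taking A's sense as positive: L = (0.4730)(23.2) − (0.1000)(33.1) + (0.3499)(29.5) = 17.98 kg·m²·rad/s.
Combined I = 0.4730 + 0.1000 + 0.3499 = 0.9229 kg·m².
ω_f = L / I = 17.98 / 0.9229 = 19.49 rad/s.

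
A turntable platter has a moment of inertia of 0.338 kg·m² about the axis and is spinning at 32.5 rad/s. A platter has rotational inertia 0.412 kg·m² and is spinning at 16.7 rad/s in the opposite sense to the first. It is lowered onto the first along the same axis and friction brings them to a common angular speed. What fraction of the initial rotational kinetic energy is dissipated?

fraction ≈ 0.952

No external torque acts about the common axis, so total angular momentum is conserved.
Taking A's sense as positive: L = (0.3380)(32.5) − (0.4120)(16.7) = 4.105 kg·m²·rad/s.
Combined I = 0.3380 + 0.4120 = 0.7500 kg·m².
ω_f = L / I = 4.105 / 0.7500 = 5.473 rad/s.
KE_i = ½ΣIω² = 236.0 J; KE_f = ½(0.7500)(5.473)² = 11.23 J.
Fraction dissipated = (KE_i − KE_f)/KE_i = 0.9524.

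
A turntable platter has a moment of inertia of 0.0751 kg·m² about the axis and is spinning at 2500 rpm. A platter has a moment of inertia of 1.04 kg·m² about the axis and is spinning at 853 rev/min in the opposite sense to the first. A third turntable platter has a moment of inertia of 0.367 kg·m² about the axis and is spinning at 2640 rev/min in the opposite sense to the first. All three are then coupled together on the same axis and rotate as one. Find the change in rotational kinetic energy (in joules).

ΔKE ≈ -10500 J

The coupling torques are internal; angular momentum about the shared axis is conserved.
Taking A's sense as positive: L = (0.07510)(2500) − (1.040)(853) − (0.3670)(2640) = -1668 kg·m²·rpm.
Combined I = 0.07510 + 1.040 + 0.3670 = 1.482 kg·m².
ω_f = L / I = -1668 / 1.482 = -1126 rpm.
KE_i = ½ΣIω² = 20750 J; KE_f = ½(1.482)(117.9)² = 10300 J.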